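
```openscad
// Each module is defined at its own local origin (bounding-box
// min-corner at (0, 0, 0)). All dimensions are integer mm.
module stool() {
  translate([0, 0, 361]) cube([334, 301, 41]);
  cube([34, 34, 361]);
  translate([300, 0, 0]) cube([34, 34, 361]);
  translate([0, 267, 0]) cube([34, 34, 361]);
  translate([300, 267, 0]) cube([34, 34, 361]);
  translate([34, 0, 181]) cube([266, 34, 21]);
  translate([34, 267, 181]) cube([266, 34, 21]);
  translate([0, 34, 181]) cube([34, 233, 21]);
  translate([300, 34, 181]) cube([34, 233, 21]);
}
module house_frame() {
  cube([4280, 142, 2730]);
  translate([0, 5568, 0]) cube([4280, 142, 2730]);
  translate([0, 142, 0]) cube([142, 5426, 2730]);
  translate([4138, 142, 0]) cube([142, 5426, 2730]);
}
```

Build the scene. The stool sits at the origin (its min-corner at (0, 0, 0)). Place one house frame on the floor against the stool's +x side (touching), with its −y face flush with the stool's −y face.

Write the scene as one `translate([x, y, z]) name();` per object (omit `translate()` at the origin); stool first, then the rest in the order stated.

stool();
translate([334, 0, 0]) house_frame();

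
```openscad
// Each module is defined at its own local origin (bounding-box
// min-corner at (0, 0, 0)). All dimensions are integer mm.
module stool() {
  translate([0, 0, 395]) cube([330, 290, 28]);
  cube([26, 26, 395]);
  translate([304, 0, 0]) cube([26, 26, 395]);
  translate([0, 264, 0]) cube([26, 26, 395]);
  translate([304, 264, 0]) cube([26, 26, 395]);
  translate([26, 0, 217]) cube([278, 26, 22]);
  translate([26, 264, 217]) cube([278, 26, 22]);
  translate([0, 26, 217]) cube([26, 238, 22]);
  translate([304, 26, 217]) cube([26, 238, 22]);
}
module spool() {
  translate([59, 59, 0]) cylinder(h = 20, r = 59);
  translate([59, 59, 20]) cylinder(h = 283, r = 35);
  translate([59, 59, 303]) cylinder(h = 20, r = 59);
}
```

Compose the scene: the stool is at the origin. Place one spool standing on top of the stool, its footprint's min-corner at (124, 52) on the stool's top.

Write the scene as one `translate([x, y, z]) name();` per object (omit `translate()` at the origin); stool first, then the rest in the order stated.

stool();
translate([124, 52, 423]) spool();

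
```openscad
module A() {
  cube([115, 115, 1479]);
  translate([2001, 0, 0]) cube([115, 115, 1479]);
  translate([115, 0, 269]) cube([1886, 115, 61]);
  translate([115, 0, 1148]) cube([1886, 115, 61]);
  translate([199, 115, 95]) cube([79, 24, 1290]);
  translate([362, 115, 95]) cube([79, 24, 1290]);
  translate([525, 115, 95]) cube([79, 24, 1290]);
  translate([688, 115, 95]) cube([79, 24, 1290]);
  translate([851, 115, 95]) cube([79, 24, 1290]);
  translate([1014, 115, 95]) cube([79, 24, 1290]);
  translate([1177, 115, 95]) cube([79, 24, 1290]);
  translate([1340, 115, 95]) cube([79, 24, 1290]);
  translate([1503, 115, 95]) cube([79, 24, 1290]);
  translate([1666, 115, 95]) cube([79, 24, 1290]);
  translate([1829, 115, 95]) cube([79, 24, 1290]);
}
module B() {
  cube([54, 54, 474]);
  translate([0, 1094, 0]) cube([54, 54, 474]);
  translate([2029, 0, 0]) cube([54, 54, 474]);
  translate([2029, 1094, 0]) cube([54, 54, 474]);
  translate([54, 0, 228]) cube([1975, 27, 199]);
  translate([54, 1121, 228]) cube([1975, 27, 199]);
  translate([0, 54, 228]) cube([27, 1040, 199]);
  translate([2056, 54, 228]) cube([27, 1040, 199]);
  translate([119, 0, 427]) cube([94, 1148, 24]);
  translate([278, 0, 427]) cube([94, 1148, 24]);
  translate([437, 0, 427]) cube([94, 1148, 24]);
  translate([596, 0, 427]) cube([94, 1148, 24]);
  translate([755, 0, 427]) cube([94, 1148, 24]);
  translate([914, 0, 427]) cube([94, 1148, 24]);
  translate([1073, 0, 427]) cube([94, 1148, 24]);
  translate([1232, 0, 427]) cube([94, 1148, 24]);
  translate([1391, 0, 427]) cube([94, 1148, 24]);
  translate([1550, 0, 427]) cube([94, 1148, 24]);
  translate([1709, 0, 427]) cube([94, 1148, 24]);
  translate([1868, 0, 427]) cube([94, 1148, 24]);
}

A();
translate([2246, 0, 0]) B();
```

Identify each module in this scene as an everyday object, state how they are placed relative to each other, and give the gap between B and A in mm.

The bed frame's nearest face is 130 mm from the fence section's +x face.

A is a fence section. B is a bed frame. The bed frame is on the floor beside the fence section on its +x side. The gap between the bed frame and the fence section is 130 mm.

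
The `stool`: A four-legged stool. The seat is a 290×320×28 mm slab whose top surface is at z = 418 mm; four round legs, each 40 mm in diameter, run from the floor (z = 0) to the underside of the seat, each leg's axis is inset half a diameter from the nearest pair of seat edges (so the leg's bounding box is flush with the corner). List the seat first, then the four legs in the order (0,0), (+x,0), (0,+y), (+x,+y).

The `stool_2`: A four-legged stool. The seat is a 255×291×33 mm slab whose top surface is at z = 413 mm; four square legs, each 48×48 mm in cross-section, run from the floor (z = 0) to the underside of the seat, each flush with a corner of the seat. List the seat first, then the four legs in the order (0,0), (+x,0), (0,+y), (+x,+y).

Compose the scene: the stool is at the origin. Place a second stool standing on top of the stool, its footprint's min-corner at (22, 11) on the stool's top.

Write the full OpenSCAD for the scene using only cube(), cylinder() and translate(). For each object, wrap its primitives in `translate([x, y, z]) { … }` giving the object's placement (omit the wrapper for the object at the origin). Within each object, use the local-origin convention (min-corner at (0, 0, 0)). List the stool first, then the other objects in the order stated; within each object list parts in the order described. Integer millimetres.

translate([0, 0, 390]) cube([290, 320, 28]);
translate([20, 20, 0]) cylinder(h = 390, r = 20);
translate([270, 20, 0]) cylinder(h = 390, r = 20);
translate([20, 300, 0]) cylinder(h = 390, r = 20);
translate([270, 300, 0]) cylinder(h = 390, r = 20);
translate([22, 11, 418]) {
  translate([0, 0, 380]) cube([255, 291, 33]);
  cube([48, 48, 380]);
  translate([207, 0, 0]) cube([48, 48, 380]);
  translate([0, 243, 0]) cube([48, 48, 380]);
  translate([207, 243, 0]) cube([48, 48, 380]);
}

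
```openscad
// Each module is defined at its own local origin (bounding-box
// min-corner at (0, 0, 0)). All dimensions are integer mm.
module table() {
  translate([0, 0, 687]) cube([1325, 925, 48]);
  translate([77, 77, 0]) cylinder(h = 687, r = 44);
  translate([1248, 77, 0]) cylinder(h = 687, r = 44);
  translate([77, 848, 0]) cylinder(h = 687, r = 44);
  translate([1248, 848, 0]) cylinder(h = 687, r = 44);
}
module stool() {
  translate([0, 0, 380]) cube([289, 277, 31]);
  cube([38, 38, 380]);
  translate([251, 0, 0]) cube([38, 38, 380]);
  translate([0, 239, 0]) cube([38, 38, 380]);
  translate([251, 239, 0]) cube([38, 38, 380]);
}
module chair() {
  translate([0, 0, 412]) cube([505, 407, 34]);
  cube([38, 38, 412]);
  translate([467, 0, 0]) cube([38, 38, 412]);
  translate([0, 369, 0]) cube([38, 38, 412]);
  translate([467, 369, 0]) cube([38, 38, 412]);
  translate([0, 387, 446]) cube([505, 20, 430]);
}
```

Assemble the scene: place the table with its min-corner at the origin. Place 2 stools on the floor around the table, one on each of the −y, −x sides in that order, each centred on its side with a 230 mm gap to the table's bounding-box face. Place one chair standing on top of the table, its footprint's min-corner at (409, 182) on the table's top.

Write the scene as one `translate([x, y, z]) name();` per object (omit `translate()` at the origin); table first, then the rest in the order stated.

table();
translate([518, -507, 0]) stool();
translate([-519, 324, 0]) stool();
translate([409, 182, 735]) chair();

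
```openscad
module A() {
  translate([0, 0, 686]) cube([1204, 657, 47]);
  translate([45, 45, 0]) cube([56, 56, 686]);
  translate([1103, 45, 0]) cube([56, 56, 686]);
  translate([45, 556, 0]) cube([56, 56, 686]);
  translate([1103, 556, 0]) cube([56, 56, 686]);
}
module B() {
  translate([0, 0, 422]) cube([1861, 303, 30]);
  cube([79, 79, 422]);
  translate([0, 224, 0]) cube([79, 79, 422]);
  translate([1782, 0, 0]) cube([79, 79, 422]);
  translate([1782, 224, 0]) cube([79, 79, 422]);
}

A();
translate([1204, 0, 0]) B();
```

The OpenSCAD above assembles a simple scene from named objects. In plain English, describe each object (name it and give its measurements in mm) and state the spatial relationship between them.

A is a table: top 1204 mm (x) × 657 mm (y), 47 mm thick, upper face at z = 733 mm, on four 56×56 mm square legs, each inset 45 mm from the nearest pair of top edges, running from z = 0 to the bottom of the top.

B is a bench: a 1861×303 mm seat slab, 30 mm thick, top at z = 452 mm, on four 79×79 mm square legs flush with the seat corners and standing on z = 0.

The bench is against the table's +x side, with their −y faces flush.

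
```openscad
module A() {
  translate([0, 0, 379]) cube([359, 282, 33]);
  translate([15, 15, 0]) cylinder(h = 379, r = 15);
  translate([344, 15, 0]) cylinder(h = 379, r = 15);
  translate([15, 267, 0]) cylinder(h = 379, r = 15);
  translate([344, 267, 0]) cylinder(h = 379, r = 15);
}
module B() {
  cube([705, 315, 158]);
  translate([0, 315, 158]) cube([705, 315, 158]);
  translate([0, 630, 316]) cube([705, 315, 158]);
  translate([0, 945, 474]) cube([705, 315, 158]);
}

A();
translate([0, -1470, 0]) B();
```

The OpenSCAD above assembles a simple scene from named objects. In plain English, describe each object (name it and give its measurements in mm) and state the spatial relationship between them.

A is a four-legged stool. The seat is a 359×282×33 mm slab whose top surface is at z = 412 mm; four round legs, each 30 mm in diameter, run from the floor (z = 0) to the underside of the seat, each leg's axis is inset half a diameter from the nearest pair of seat edges (so the leg's bounding box is flush with the corner).

B is a straight staircase of 4 solid steps. Each step is 705 mm wide (x), 315 mm deep (y, the going) and 158 mm tall (the rise). The first step rests on the floor; each subsequent step sits one going further in +y and one rise higher in +z, directly behind and above the previous step with no overlap.

The staircase is on the floor beside the stool on its −y side.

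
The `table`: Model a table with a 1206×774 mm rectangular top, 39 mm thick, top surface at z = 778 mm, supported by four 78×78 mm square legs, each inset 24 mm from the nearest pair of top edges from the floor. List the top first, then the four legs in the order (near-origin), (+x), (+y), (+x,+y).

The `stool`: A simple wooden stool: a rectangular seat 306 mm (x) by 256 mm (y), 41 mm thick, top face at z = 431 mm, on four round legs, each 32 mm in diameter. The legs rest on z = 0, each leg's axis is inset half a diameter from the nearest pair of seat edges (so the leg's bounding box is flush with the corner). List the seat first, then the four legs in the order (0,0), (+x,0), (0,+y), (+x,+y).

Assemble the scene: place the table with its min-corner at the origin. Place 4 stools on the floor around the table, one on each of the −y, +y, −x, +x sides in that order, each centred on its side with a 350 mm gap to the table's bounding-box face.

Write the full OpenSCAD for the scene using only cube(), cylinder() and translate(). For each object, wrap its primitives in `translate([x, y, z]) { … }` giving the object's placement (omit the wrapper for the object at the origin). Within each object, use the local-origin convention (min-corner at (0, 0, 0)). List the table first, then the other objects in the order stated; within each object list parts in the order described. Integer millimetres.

translate([0, 0, 739]) cube([1206, 774, 39]);
translate([24, 24, 0]) cube([78, 78, 739]);
translate([1104, 24, 0]) cube([78, 78, 739]);
translate([24, 672, 0]) cube([78, 78, 739]);
translate([1104, 672, 0]) cube([78, 78, 739]);
translate([450, -606, 0]) {
  translate([0, 0, 390]) cube([306, 256, 41]);
  translate([16, 16, 0]) cylinder(h = 390, r = 16);
  translate([290, 16, 0]) cylinder(h = 390, r = 16);
  translate([16, 240, 0]) cylinder(h = 390, r = 16);
  translate([290, 240, 0]) cylinder(h = 390, r = 16);
}
translate([450, 1124, 0]) {
  translate([0, 0, 390]) cube([306, 256, 41]);
  translate([16, 16, 0]) cylinder(h = 390, r = 16);
  translate([290, 16, 0]) cylinder(h = 390, r = 16);
  translate([16, 240, 0]) cylinder(h = 390, r = 16);
  translate([290, 240, 0]) cylinder(h = 390, r = 16);
}
translate([-656, 259, 0]) {
  translate([0, 0, 390]) cube([306, 256, 41]);
  translate([16, 16, 0]) cylinder(h = 390, r = 16);
  translate([290, 16, 0]) cylinder(h = 390, r = 16);
  translate([16, 240, 0]) cylinder(h = 390, r = 16);
  translate([290, 240, 0]) cylinder(h = 390, r = 16);
}
translate([1556, 259, 0]) {
  translate([0, 0, 390]) cube([306, 256, 41]);
  translate([16, 16, 0]) cylinder(h = 390, r = 16);
  translate([290, 16, 0]) cylinder(h = 390, r = 16);
  translate([16, 240, 0]) cylinder(h = 390, r = 16);
  translate([290, 240, 0]) cylinder(h = 390, r = 16);
}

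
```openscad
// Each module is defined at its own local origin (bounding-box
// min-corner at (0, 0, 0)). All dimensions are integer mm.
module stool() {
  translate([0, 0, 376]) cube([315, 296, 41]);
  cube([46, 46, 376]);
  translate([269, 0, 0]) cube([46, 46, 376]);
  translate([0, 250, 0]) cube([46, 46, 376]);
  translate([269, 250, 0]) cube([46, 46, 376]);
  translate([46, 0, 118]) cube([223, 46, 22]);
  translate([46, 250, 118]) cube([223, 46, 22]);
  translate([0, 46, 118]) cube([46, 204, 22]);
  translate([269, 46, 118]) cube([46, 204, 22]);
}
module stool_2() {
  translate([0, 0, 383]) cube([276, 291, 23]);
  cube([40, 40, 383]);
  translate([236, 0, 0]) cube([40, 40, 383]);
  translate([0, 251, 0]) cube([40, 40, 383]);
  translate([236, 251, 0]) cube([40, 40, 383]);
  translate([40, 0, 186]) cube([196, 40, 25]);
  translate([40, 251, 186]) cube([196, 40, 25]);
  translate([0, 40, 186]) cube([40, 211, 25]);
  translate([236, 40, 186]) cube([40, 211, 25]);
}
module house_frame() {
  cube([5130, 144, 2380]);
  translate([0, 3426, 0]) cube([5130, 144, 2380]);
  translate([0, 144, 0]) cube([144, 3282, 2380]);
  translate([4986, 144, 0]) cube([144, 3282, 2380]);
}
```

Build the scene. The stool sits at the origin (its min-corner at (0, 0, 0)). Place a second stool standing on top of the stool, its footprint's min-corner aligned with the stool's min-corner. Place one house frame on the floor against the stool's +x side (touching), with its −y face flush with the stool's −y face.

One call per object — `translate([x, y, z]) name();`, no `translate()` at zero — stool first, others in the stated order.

stool();
translate([0, 0, 417]) stool_2();
translate([315, 0, 0]) house_frame();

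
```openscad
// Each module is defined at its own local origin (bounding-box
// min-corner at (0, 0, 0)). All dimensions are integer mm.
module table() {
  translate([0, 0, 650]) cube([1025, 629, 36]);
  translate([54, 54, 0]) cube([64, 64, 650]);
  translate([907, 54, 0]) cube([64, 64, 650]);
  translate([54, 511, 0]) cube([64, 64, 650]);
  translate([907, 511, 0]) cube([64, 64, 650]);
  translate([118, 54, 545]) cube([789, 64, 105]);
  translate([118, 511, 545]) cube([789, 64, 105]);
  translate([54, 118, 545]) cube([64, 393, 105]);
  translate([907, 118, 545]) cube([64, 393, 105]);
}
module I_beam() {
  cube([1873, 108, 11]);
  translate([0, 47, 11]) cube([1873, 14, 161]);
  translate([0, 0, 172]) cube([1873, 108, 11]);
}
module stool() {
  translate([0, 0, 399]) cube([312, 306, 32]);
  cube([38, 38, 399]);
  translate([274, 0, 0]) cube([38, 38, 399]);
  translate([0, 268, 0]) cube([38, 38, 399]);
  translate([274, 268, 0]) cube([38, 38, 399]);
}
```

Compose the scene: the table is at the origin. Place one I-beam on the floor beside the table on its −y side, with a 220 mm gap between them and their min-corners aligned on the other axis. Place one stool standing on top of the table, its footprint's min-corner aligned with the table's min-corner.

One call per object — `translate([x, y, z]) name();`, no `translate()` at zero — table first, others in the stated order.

table();
translate([0, -328, 0]) I_beam();
translate([0, 0, 686]) stool();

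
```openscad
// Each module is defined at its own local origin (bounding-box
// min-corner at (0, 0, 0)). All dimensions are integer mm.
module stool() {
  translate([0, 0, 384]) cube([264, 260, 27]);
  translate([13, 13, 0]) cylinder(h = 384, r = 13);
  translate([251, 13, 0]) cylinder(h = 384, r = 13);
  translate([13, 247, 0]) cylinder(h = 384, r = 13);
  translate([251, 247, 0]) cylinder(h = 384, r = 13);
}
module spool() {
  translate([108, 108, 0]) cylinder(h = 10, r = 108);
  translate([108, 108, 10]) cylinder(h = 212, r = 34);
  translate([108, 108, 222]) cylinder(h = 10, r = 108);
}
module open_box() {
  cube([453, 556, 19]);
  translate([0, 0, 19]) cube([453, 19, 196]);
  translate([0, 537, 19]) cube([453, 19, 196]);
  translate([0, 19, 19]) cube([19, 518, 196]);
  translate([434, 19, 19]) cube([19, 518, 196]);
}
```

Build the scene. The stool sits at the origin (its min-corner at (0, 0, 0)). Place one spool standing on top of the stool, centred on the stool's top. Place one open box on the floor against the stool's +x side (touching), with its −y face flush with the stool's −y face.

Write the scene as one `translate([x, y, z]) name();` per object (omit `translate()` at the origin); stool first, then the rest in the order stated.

stool();
translate([24, 22, 411]) spool();
translate([264, 0, 0]) open_box();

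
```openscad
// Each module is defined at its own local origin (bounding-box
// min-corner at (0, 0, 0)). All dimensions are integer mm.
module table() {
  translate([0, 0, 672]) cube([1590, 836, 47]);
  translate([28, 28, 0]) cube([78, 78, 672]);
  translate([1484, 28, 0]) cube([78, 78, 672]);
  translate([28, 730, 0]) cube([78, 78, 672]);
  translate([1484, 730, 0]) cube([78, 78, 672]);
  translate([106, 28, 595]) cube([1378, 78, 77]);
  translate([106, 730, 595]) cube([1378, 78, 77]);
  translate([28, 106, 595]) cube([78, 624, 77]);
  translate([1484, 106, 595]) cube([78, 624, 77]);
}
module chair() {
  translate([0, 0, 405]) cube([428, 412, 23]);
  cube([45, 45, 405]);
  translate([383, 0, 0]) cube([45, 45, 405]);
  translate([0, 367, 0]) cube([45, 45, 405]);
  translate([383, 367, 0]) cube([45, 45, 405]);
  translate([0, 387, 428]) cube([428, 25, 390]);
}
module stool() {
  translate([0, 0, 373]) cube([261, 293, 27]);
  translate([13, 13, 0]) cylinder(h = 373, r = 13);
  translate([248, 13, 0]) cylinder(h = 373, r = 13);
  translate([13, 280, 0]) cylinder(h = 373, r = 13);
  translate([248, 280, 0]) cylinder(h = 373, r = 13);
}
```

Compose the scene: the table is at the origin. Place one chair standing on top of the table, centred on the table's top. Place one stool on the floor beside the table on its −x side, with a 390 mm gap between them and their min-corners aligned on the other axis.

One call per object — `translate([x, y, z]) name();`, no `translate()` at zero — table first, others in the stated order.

table();
translate([581, 212, 719]) chair();
translate([-651, 0, 0]) stool();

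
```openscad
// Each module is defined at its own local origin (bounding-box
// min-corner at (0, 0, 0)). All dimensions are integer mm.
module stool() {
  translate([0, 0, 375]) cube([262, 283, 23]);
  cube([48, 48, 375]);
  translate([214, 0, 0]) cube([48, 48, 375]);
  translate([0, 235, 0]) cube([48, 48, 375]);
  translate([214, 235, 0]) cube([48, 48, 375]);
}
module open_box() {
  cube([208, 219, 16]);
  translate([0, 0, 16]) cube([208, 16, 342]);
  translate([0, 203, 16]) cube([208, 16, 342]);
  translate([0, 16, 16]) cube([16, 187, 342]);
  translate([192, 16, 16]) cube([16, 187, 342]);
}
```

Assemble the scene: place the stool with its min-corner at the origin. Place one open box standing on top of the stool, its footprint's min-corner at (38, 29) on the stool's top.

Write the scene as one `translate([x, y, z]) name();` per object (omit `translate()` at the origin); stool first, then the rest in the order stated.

stool();
translate([38, 29, 398]) open_box();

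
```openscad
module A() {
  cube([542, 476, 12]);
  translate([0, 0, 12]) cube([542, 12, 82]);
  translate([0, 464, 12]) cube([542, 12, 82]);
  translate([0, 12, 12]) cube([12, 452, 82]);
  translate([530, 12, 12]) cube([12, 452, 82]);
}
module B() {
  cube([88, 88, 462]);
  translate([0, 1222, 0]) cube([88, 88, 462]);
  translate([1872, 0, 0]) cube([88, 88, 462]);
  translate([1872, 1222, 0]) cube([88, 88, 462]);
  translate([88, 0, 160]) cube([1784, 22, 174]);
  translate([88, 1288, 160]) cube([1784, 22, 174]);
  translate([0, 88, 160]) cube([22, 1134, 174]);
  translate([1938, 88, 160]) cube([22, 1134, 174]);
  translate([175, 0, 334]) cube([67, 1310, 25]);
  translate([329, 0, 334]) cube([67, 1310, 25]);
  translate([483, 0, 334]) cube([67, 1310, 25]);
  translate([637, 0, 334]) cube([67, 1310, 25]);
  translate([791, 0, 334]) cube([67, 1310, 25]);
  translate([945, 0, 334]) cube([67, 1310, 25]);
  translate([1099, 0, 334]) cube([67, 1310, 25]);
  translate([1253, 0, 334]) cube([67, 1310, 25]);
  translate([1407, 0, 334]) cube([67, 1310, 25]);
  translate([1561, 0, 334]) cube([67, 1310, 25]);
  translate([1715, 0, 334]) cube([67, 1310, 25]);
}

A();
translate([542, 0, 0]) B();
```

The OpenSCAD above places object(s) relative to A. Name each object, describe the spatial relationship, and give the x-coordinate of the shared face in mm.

A is an open box. B is a bed frame. The bed frame is against the open box's +x side, with their −y faces flush. The x-coordinate of the shared face is 542 mm.

The open box's +x face and the bed frame's −x face are both at x = 542 mm.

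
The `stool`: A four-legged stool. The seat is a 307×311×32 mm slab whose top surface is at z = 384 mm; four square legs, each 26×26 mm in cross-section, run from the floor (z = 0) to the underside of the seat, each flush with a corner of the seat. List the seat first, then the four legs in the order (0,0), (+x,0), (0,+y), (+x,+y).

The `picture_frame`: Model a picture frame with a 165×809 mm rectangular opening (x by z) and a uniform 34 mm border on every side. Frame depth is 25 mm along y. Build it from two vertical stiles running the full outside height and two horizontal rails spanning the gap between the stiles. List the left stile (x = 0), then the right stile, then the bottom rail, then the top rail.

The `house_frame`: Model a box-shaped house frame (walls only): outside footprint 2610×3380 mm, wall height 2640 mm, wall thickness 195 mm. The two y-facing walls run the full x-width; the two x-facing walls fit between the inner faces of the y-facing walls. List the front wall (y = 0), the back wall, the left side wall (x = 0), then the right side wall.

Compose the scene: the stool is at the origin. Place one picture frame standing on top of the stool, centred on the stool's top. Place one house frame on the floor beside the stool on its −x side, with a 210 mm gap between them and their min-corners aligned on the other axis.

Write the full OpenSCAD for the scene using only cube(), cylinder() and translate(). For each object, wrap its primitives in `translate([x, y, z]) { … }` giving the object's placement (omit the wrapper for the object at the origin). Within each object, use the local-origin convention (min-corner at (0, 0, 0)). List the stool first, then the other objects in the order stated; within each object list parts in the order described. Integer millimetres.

translate([0, 0, 352]) cube([307, 311, 32]);
cube([26, 26, 352]);
translate([281, 0, 0]) cube([26, 26, 352]);
translate([0, 285, 0]) cube([26, 26, 352]);
translate([281, 285, 0]) cube([26, 26, 352]);
translate([37, 143, 384]) {
  cube([34, 25, 877]);
  translate([199, 0, 0]) cube([34, 25, 877]);
  translate([34, 0, 0]) cube([165, 25, 34]);
  translate([34, 0, 843]) cube([165, 25, 34]);
}
translate([-2820, 0, 0]) {
  cube([2610, 195, 2640]);
  translate([0, 3185, 0]) cube([2610, 195, 2640]);
  translate([0, 195, 0]) cube([195, 2990, 2640]);
  translate([2415, 195, 0]) cube([195, 2990, 2640]);
}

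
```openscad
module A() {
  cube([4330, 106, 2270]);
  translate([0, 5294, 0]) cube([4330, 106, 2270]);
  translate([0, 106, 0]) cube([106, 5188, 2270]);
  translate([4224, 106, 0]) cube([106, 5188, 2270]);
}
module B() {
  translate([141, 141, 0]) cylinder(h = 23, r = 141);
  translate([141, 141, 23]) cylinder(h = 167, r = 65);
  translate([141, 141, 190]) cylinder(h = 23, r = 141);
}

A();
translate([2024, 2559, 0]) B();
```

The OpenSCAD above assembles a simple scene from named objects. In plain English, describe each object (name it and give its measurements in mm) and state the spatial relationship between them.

A is a box-shaped house frame (walls only): outside footprint 4330×5400 mm, wall height 2270 mm, wall thickness 106 mm. The two y-facing walls run the full x-width; the two x-facing walls fit between the inner faces of the y-facing walls.

B is a spool: two coaxial disc flanges of radius 141 mm and thickness 23 mm, joined by a core cylinder of radius 65 mm and height 167 mm. The lower flange rests on z = 0 and the three cylinders share a vertical axis.

The spool sits inside the house frame, centred.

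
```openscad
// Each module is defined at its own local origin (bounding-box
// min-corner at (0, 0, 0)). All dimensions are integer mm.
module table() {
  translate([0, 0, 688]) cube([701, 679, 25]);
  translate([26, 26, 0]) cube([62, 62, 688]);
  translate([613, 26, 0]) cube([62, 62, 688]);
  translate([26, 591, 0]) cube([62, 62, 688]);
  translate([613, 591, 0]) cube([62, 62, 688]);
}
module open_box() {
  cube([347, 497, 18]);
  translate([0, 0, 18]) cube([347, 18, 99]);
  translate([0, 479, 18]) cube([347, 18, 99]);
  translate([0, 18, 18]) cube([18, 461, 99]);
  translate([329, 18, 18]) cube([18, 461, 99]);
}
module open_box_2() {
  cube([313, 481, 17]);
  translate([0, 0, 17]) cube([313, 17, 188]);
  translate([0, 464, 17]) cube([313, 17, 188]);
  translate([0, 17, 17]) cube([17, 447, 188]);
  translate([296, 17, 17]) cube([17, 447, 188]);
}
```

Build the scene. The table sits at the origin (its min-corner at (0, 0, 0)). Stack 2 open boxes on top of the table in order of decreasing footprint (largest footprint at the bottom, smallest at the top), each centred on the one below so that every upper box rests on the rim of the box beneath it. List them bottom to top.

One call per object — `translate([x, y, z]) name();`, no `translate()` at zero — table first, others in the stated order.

table();
translate([177, 91, 713]) open_box();
translate([194, 99, 830]) open_box_2();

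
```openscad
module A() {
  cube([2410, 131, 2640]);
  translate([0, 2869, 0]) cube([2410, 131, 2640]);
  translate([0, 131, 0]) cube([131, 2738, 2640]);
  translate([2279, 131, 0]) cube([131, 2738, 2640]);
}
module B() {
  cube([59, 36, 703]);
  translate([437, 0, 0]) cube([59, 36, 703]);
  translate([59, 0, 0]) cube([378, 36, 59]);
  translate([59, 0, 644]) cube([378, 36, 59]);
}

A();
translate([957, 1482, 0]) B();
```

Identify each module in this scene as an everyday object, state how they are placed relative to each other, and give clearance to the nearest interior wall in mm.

A is a house frame. B is a picture frame. The picture frame sits inside the house frame, centred. The clearance to the nearest interior wall is 826 mm.

Clearances: x = 826, y = 1351; minimum 826 mm.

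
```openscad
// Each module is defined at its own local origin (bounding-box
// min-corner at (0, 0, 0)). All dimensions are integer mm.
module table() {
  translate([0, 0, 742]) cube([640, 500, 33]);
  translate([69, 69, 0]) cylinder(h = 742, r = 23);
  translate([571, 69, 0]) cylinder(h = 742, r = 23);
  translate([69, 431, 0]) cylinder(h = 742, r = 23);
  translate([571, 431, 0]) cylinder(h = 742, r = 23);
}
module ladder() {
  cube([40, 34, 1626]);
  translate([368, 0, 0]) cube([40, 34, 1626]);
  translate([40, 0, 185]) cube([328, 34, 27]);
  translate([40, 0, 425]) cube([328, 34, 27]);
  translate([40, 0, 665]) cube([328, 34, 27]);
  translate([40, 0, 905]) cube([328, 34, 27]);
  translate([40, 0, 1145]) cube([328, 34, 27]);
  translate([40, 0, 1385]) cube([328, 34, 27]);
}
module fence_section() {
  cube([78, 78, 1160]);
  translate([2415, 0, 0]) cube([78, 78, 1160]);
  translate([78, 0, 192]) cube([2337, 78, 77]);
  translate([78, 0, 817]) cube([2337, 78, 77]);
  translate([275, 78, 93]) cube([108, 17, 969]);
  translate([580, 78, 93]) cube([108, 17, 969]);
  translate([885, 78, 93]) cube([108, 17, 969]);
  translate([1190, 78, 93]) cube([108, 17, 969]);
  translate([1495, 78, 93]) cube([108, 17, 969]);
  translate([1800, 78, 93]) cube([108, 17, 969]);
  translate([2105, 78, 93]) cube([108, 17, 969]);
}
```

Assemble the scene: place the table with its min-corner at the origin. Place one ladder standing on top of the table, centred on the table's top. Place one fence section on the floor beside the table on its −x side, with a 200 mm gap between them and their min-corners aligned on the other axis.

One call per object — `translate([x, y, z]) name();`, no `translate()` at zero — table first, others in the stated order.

table();
translate([116, 233, 775]) ladder();
translate([-2693, 0, 0]) fence_section();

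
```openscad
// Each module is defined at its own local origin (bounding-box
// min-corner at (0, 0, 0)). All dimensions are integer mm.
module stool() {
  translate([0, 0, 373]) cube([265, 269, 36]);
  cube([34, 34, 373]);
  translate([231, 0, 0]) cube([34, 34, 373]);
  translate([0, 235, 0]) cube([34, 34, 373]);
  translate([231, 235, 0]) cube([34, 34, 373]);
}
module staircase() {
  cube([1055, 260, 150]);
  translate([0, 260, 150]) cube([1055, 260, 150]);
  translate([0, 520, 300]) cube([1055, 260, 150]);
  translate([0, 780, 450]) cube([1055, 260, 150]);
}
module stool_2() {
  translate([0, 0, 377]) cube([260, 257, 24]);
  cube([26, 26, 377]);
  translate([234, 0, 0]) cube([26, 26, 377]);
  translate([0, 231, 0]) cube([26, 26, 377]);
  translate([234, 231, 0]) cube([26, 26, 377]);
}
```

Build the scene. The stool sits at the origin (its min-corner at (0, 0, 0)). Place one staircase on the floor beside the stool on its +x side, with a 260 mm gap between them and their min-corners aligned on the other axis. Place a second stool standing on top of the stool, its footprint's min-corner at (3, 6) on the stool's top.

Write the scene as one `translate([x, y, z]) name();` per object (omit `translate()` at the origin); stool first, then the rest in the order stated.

stool();
translate([525, 0, 0]) staircase();
translate([3, 6, 409]) stool_2();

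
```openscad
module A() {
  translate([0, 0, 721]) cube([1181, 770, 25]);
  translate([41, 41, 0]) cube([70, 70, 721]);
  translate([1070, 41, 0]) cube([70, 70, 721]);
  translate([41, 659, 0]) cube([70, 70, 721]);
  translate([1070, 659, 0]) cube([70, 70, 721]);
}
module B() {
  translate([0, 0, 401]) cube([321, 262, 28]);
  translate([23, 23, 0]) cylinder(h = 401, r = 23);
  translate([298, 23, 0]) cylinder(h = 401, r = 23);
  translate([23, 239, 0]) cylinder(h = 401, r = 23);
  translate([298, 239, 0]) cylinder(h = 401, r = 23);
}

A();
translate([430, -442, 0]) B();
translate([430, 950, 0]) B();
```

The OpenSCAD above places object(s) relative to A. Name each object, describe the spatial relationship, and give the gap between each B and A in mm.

Each stool's nearest face is 180 mm from the table's bounding box.

A is a table. B is a stool. Two stools sit around the table at the −y, +y sides. The gap between each stool and the table is 180 mm.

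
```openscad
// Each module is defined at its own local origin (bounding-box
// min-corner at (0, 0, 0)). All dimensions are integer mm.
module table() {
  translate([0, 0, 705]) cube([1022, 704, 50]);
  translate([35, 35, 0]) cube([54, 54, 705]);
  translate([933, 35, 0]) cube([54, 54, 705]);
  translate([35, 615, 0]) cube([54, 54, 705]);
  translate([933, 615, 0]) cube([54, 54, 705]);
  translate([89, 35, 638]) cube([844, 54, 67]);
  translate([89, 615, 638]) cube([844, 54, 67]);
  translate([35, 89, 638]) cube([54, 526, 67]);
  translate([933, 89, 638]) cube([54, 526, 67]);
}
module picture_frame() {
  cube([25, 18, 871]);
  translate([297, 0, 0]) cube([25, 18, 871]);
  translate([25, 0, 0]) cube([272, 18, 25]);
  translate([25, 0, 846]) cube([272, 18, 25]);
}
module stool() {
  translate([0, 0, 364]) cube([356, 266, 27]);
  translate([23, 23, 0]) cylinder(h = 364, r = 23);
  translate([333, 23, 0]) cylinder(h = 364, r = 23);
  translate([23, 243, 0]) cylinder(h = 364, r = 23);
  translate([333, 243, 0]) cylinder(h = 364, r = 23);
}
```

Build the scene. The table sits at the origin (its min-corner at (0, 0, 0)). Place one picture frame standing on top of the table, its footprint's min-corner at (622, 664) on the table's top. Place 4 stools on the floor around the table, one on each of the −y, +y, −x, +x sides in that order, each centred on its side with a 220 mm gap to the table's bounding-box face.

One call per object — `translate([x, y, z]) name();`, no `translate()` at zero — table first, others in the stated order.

table();
translate([622, 664, 755]) picture_frame();
translate([333, -486, 0]) stool();
translate([333, 924, 0]) stool();
translate([-576, 219, 0]) stool();
translate([1242, 219, 0]) stool();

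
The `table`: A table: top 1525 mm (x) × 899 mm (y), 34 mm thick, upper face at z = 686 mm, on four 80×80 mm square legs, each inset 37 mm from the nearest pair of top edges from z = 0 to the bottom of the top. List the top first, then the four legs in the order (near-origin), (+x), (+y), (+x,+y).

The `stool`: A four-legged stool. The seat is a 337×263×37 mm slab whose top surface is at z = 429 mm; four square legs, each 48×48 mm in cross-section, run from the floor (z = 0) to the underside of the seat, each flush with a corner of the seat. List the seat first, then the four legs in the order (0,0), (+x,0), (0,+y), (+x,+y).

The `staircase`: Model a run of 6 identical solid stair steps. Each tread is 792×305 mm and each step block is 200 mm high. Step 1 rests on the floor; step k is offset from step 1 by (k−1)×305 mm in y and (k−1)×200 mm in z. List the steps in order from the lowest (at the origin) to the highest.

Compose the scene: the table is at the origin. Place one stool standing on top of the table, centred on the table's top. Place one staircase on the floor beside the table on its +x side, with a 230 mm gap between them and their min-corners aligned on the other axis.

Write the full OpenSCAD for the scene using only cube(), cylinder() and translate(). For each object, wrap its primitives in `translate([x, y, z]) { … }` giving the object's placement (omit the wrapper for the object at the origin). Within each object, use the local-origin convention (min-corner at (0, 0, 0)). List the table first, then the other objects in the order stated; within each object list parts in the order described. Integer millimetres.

translate([0, 0, 652]) cube([1525, 899, 34]);
translate([37, 37, 0]) cube([80, 80, 652]);
translate([1408, 37, 0]) cube([80, 80, 652]);
translate([37, 782, 0]) cube([80, 80, 652]);
translate([1408, 782, 0]) cube([80, 80, 652]);
translate([594, 318, 686]) {
  translate([0, 0, 392]) cube([337, 263, 37]);
  cube([48, 48, 392]);
  translate([289, 0, 0]) cube([48, 48, 392]);
  translate([0, 215, 0]) cube([48, 48, 392]);
  translate([289, 215, 0]) cube([48, 48, 392]);
}
translate([1755, 0, 0]) {
  cube([792, 305, 200]);
  translate([0, 305, 200]) cube([792, 305, 200]);
  translate([0, 610, 400]) cube([792, 305, 200]);
  translate([0, 915, 600]) cube([792, 305, 200]);
  translate([0, 1220, 800]) cube([792, 305, 200]);
  translate([0, 1525, 1000]) cube([792, 305, 200]);
}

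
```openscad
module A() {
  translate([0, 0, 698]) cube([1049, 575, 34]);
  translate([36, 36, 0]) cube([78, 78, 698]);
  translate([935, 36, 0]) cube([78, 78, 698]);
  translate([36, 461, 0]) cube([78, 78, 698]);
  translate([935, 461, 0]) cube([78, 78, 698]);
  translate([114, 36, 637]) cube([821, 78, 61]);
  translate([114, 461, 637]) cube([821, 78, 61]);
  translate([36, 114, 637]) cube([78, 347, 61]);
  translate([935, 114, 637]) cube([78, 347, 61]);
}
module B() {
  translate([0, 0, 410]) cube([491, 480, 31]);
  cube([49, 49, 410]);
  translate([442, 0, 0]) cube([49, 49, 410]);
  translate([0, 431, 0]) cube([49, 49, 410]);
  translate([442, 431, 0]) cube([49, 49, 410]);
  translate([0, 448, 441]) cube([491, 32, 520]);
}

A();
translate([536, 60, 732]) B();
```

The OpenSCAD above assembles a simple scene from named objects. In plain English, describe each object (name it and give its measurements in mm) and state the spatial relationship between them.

A is a table with a 1049×575 mm rectangular top, 34 mm thick, top surface at z = 732 mm, supported by four 78×78 mm square legs, each inset 36 mm from the nearest pair of top edges, running from the floor. Four apron rails, 78 mm thick and 61 mm tall, run between adjacent legs with their top edges flush with the underside of the top and their outer faces flush with the legs' outer faces.

B is a chair: 491×480 mm seat, 31 mm thick, top at z = 441 mm, on four 49 mm square corner legs flush with the seat edges. A 32 mm thick backrest slab spans the full seat width, extending 520 mm above the seat top, its back face flush with the seat's +y edge.

The chair is on top of the table.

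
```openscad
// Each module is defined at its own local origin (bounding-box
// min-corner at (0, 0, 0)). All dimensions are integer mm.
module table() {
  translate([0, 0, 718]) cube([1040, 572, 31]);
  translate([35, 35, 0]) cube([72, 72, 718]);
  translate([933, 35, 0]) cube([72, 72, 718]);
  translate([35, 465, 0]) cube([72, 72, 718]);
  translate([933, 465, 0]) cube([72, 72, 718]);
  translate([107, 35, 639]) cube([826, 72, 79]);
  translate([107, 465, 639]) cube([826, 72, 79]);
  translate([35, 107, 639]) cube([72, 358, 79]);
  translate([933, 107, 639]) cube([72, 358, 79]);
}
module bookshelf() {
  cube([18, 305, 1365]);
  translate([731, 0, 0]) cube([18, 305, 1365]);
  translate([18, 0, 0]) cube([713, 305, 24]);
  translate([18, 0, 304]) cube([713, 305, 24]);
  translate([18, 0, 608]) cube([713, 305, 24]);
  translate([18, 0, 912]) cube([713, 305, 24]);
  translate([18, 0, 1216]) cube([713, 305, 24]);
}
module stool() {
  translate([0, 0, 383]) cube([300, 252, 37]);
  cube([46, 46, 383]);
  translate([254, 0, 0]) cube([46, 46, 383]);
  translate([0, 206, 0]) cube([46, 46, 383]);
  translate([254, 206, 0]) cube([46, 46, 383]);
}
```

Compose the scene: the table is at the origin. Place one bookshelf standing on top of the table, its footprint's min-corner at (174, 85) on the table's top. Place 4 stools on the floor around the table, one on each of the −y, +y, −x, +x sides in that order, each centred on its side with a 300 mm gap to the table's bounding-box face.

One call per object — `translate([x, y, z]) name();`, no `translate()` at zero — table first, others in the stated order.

table();
translate([174, 85, 749]) bookshelf();
translate([370, -552, 0]) stool();
translate([370, 872, 0]) stool();
translate([-600, 160, 0]) stool();
translate([1340, 160, 0]) stool();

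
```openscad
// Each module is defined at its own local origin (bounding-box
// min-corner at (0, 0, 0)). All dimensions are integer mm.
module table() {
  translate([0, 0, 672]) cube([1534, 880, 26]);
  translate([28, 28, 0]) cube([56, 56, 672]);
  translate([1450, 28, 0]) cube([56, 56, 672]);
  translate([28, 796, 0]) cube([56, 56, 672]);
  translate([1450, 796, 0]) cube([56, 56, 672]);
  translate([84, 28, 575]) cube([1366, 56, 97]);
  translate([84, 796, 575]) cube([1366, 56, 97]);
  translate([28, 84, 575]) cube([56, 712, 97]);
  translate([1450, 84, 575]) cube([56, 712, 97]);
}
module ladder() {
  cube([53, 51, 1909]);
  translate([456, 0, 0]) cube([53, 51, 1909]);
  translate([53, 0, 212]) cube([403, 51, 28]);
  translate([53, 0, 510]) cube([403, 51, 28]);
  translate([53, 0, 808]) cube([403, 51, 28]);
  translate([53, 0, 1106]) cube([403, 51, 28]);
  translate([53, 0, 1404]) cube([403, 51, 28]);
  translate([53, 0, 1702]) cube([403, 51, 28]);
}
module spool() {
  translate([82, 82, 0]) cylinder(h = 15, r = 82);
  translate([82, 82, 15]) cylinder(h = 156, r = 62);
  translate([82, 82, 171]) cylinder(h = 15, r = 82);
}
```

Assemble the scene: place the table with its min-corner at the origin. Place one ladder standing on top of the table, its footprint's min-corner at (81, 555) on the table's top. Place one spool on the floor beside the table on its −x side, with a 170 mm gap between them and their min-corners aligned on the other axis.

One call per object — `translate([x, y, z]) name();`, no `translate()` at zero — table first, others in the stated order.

table();
translate([81, 555, 698]) ladder();
translate([-334, 0, 0]) spool();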